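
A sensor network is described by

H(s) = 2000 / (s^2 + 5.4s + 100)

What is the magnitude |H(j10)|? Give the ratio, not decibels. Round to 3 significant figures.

At s = jω = j10:
quadratic: (j10)² + 5.4·j10 + 100 = 0 + j54 → |·| ≈ 54, ∠ ≈ 90.00°
|H| = 2000 / 54 ≈ 37.037

37.0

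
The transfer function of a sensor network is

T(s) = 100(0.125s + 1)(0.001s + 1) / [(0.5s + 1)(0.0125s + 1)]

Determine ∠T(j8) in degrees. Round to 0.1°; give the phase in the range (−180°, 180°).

-36.2°

At ω = 8 rad/s:
zero (1 + j8·0.125) = 1 + j1 → |·| ≈ 1.4142, ∠ ≈ 45.00°
zero (1 + j8·0.001) = 1 + j0.008 → |·| ≈ 1, ∠ ≈ 0.46°
pole (1 + j8·0.5) = 1 + j4 → |·| ≈ 4.1231, ∠ ≈ 75.96°
pole (1 + j8·0.0125) = 1 + j0.1 → |·| ≈ 1.005, ∠ ≈ 5.71°
∠T = (45.00° + 0.46°) − (75.96° + 5.71°) = -36.21°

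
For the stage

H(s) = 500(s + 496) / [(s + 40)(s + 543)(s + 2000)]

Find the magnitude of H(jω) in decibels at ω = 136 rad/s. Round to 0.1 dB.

-55.8 dB

At s = jω = j136:
zero (s+496): 496 + j136 → |·| = √(496²+136²) = √264512 ≈ 514.31, ∠ = arctan(136/496) ≈ 15.33°
pole (s+40): 40 + j136 → |·| = √(40²+136²) = √20096 ≈ 141.76, ∠ = arctan(136/40) ≈ 73.61°
pole (s+543): 543 + j136 → |·| = √(543²+136²) = √313345 ≈ 559.77, ∠ = arctan(136/543) ≈ 14.06°
pole (s+2000): 2000 + j136 → |·| = √(2000²+136²) = √4018496 ≈ 2004.6, ∠ = arctan(136/2000) ≈ 3.89°
|H| = 500 · 514.31 / 1.5907e+08 ≈ 0.0016166
Gain = 20 log₁₀(0.0016166) ≈ -55.83 dB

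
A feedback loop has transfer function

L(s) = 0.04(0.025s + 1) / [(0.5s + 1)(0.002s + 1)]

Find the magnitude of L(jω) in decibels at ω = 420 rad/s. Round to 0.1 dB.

At ω = 420 rad/s:
zero (1 + j420·0.025) = 1 + j10.5 → |·| ≈ 10.548, ∠ ≈ 84.56°
pole (1 + j420·0.5) = 1 + j210 → |·| ≈ 210, ∠ ≈ 89.73°
pole (1 + j420·0.002) = 1 + j0.84 → |·| ≈ 1.306, ∠ ≈ 40.03°
|L| = 0.04 · 10.548 / (210 · 1.306) ≈ 0.0015384
Gain = 20 log₁₀(0.0015384) ≈ -56.26 dB

-56.3 dB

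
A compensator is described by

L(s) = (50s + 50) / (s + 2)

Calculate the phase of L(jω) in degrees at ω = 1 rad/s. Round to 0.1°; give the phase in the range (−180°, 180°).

18.4°

Substitute s = j1:
Numerator: 50(j1) + 50 = 50 + j50
Denominator: (j1) + 2 = 2 + j1
|N| = √(50² + 50²) ≈ 70.711, ∠N ≈ 45.00°
|D| = √(2² + 1²) ≈ 2.2361, ∠D ≈ 26.57°
∠L = 45.00° − 26.57° = 18.43°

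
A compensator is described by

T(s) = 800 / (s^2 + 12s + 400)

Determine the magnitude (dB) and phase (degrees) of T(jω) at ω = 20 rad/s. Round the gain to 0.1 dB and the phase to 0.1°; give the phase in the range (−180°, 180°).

At s = jω = j20:
quadratic: (j20)² + 12·j20 + 400 = 0 + j240 → |·| ≈ 240, ∠ ≈ 90.00°
|T| = 800 / 240 ≈ 3.3333
Gain = 20 log₁₀(3.3333) ≈ 10.46 dB
∠T = 0.00° − 90.00° = -90.00°

10.5 dB, -90.0°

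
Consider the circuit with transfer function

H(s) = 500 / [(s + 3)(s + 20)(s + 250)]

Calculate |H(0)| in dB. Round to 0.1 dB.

H(0) = 500 / (3·20·250) ≈ 0.033333
20 log₁₀(0.033333) ≈ -29.54 dB

-29.5 dB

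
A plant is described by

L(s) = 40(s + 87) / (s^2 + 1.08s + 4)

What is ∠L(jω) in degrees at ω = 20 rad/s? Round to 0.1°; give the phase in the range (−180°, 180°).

At s = jω = j20:
zero (s+87): 87 + j20 → |·| = √(87²+20²) = √7969 ≈ 89.269, ∠ = arctan(20/87) ≈ 12.95°
quadratic: (j20)² + 1.08·j20 + 4 = -396 + j21.6 → |·| ≈ 396.59, ∠ ≈ 176.88°
∠L = 12.95° − 176.88° = -163.93°

-163.9°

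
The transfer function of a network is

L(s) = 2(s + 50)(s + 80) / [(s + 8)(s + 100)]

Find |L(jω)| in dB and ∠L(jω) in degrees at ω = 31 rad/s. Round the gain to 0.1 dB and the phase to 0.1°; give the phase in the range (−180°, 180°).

9.6 dB, -39.8°

At s = jω = j31:
zero (s+50): 50 + j31 → |·| = √(50²+31²) = √3461 ≈ 58.83, ∠ = arctan(31/50) ≈ 31.80°
zero (s+80): 80 + j31 → |·| = √(80²+31²) = √7361 ≈ 85.796, ∠ = arctan(31/80) ≈ 21.18°
pole (s+8): 8 + j31 → |·| = √(8²+31²) = √1025 ≈ 32.016, ∠ = arctan(31/8) ≈ 75.53°
pole (s+100): 100 + j31 → |·| = √(100²+31²) = √10961 ≈ 104.69, ∠ = arctan(31/100) ≈ 17.22°
|L| = 2 · 5047.4 / 3351.8 ≈ 3.0118
Gain = 20 log₁₀(3.0118) ≈ 9.58 dB
∠L = 52.98° − 92.75° = -39.77°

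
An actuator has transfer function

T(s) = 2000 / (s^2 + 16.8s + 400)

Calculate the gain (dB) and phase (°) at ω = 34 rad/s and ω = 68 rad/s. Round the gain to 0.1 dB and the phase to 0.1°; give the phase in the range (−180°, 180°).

At s = jω = j34:
quadratic: (j34)² + 16.8·j34 + 400 = -756 + j571.2 → |·| ≈ 947.53, ∠ ≈ 142.93°
|T| = 2000 / 947.53 ≈ 2.1108
Gain = 20 log₁₀(2.1108) ≈ 6.49 dB
∠T = 0.00° − 142.93° = -142.93°

At s = jω = j68:
quadratic: (j68)² + 16.8·j68 + 400 = -4224 + j1142.4 → |·| ≈ 4375.8, ∠ ≈ 164.87°
|T| = 2000 / 4375.8 ≈ 0.45706
Gain = 20 log₁₀(0.45706) ≈ -6.80 dB
∠T = 0.00° − 164.87° = -164.87°

ω = 34: 6.5 dB, -142.9°; ω = 68: -6.8 dB, -164.9°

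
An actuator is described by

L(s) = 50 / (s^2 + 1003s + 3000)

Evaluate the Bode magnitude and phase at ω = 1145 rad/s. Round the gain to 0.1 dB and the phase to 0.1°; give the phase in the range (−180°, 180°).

Substitute s = j1145:
Numerator: 50 = 50 + j0
Denominator: (j1145)^2 + 1003(j1145) + 3000 = -1308025 + j1148435
|N| = √(50² + 0²) ≈ 50, ∠N ≈ 0.00°
|D| = √(1308025² + 1148435²) ≈ 1.7406e+06, ∠D ≈ 138.72°
|L| = 50 / 1.7406e+06 ≈ 2.8726e-05
Gain = 20 log₁₀(2.8726e-05) ≈ -90.83 dB
∠L = 0.00° − 138.72° = -138.72°

-90.8 dB, -138.7°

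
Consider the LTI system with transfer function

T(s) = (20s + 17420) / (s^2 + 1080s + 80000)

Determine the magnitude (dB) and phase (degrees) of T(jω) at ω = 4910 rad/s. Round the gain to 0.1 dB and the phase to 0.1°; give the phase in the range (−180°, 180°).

-47.8 dB, -87.6°

Substitute s = j4910:
Numerator: 20(j4910) + 17420 = 17420 + j98200
Denominator: (j4910)^2 + 1080(j4910) + 80000 = -24028100 + j5302800
|N| = √(17420² + 98200²) ≈ 99733, ∠N ≈ 79.94°
|D| = √(24028100² + 5302800²) ≈ 2.4606e+07, ∠D ≈ 167.55°
|T| = 99733 / 2.4606e+07 ≈ 0.0040532
Gain = 20 log₁₀(0.0040532) ≈ -47.84 dB
∠T = 79.94° − 167.55° = -87.61°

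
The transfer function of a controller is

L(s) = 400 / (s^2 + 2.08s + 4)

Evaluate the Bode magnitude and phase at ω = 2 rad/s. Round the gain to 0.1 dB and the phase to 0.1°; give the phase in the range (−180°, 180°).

At s = jω = j2:
quadratic: (j2)² + 2.08·j2 + 4 = 0 + j4.16 → |·| ≈ 4.16, ∠ ≈ 90.00°
|L| = 400 / 4.16 ≈ 96.154
Gain = 20 log₁₀(96.154) ≈ 39.66 dB
∠L = 0.00° − 90.00° = -90.00°

39.7 dB, -90.0°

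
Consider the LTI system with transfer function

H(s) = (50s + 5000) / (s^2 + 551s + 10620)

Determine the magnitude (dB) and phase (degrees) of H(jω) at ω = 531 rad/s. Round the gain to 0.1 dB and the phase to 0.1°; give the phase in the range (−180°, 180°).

Substitute s = j531:
Numerator: 50(j531) + 5000 = 5000 + j26550
Denominator: (j531)^2 + 551(j531) + 10620 = -271341 + j292581
|N| = √(5000² + 26550²) ≈ 27017, ∠N ≈ 79.33°
|D| = √(271341² + 292581²) ≈ 3.9904e+05, ∠D ≈ 132.84°
|H| = 27017 / 3.9904e+05 ≈ 0.067705
Gain = 20 log₁₀(0.067705) ≈ -23.39 dB
∠H = 79.33° − 132.84° = -53.51°

-23.4 dB, -53.5°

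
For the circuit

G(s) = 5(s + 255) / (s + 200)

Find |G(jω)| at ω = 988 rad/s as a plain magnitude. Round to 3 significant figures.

5.06

At s = jω = j988:
zero (s+255): 255 + j988 → |·| = √(255²+988²) = √1041169 ≈ 1020.4, ∠ = arctan(988/255) ≈ 75.53°
pole (s+200): 200 + j988 → |·| = √(200²+988²) = √1016144 ≈ 1008, ∠ = arctan(988/200) ≈ 78.56°
|G| = 5 · 1020.4 / 1008 ≈ 5.0615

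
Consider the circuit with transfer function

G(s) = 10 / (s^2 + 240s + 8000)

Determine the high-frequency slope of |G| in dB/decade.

Each pole contributes −20 dB/decade at high frequency; each zero contributes +20 dB/decade.
Net: 0 zero(s) − 2 pole(s) → -40 dB/decade.

-40 dB/decade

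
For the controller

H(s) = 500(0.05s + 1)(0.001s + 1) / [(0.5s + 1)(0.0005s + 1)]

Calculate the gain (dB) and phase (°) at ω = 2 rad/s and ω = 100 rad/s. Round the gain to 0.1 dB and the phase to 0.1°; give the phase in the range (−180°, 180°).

At ω = 2 rad/s:
zero (1 + j2·0.05) = 1 + j0.1 → |·| ≈ 1.005, ∠ ≈ 5.71°
zero (1 + j2·0.001) = 1 + j0.002 → |·| ≈ 1, ∠ ≈ 0.11°
pole (1 + j2·0.5) = 1 + j1 → |·| ≈ 1.4142, ∠ ≈ 45.00°
pole (1 + j2·0.0005) = 1 + j0.001 → |·| ≈ 1, ∠ ≈ 0.06°
|H| = 500 · 1.005 · 1 / (1.4142 · 1) ≈ 355.32
Gain = 20 log₁₀(355.32) ≈ 51.01 dB
∠H = (5.71° + 0.11°) − (45.00° + 0.06°) = -39.24°

At ω = 100 rad/s:
zero (1 + j100·0.05) = 1 + j5 → |·| ≈ 5.099, ∠ ≈ 78.69°
zero (1 + j100·0.001) = 1 + j0.1 → |·| ≈ 1.005, ∠ ≈ 5.71°
pole (1 + j100·0.5) = 1 + j50 → |·| ≈ 50.01, ∠ ≈ 88.85°
pole (1 + j100·0.0005) = 1 + j0.05 → |·| ≈ 1.0012, ∠ ≈ 2.86°
|H| = 500 · 5.099 · 1.005 / (50.01 · 1.0012) ≈ 51.173
Gain = 20 log₁₀(51.173) ≈ 34.18 dB
∠H = (78.69° + 5.71°) − (88.85° + 2.86°) = -7.31°

ω = 2: 51.0 dB, -39.2°; ω = 100: 34.2 dB, -7.3°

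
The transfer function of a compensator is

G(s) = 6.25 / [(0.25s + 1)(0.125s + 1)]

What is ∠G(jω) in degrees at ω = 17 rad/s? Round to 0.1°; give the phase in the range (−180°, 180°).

At ω = 17 rad/s:
pole (1 + j17·0.25) = 1 + j4.25 → |·| ≈ 4.3661, ∠ ≈ 76.76°
pole (1 + j17·0.125) = 1 + j2.125 → |·| ≈ 2.3485, ∠ ≈ 64.80°
∠G = (0°) − (76.76° + 64.80°) = -141.56°

-141.6°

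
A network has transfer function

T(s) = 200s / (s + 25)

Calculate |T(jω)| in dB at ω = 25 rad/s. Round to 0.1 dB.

At s = jω = j25:
zero at origin: s = j25 → |·| = 25, ∠ = 90.00°
pole (s+25): 25 + j25 → |·| = √(25²+25²) = √1250 ≈ 35.355, ∠ = arctan(25/25) ≈ 45.00°
|T| = 200 · 25 / 35.355 ≈ 141.42
Gain = 20 log₁₀(141.42) ≈ 43.01 dB

43.0 dB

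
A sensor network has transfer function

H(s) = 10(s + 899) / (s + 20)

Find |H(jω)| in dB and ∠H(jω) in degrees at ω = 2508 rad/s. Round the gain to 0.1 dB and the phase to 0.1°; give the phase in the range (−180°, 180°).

At s = jω = j2508:
zero (s+899): 899 + j2508 → |·| = √(899²+2508²) = √7098265 ≈ 2664.3, ∠ = arctan(2508/899) ≈ 70.28°
pole (s+20): 20 + j2508 → |·| = √(20²+2508²) = √6290464 ≈ 2508.1, ∠ = arctan(2508/20) ≈ 89.54°
|H| = 10 · 2664.3 / 2508.1 ≈ 10.623
Gain = 20 log₁₀(10.623) ≈ 20.52 dB
∠H = 70.28° − 89.54° = -19.26°

20.5 dB, -19.3°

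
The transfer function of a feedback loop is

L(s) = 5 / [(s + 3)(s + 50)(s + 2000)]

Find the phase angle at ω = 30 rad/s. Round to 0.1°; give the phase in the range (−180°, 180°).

-116.1°

At s = jω = j30:
pole (s+3): 3 + j30 → |·| = √(3²+30²) = √909 ≈ 30.15, ∠ = arctan(30/3) ≈ 84.29°
pole (s+50): 50 + j30 → |·| = √(50²+30²) = √3400 ≈ 58.31, ∠ = arctan(30/50) ≈ 30.96°
pole (s+2000): 2000 + j30 → |·| = √(2000²+30²) = √4000900 ≈ 2000.2, ∠ = arctan(30/2000) ≈ 0.86°
∠L = 0.00° − 116.11° = -116.11°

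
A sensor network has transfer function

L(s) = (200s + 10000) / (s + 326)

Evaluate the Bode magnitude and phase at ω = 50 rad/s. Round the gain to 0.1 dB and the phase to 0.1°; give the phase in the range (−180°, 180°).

Substitute s = j50:
Numerator: 200(j50) + 10000 = 10000 + j10000
Denominator: (j50) + 326 = 326 + j50
|N| = √(10000² + 10000²) ≈ 14142, ∠N ≈ 45.00°
|D| = √(326² + 50²) ≈ 329.81, ∠D ≈ 8.72°
|L| = 14142 / 329.81 ≈ 42.879
Gain = 20 log₁₀(42.879) ≈ 32.64 dB
∠L = 45.00° − 8.72° = 36.28°

32.6 dB, 36.3°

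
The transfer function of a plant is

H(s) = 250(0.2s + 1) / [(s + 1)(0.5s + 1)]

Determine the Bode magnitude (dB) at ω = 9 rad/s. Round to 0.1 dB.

At ω = 9 rad/s:
zero (1 + j9·0.2) = 1 + j1.8 → |·| ≈ 2.0591, ∠ ≈ 60.95°
pole (1 + j9·1) = 1 + j9 → |·| ≈ 9.0554, ∠ ≈ 83.66°
pole (1 + j9·0.5) = 1 + j4.5 → |·| ≈ 4.6098, ∠ ≈ 77.47°
|H| = 250 · 2.0591 / (9.0554 · 4.6098) ≈ 12.332
Gain = 20 log₁₀(12.332) ≈ 21.82 dB

21.8 dB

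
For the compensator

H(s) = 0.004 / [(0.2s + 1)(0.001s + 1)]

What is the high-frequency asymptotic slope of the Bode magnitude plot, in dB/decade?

Each pole contributes −20 dB/decade at high frequency; each zero contributes +20 dB/decade.
Net: 0 zero(s) − 2 pole(s) → -40 dB/decade.

-40 dB/decade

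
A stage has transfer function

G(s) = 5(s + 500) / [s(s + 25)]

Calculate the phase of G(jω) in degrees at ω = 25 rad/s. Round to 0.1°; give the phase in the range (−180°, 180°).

-132.1°

At s = jω = j25:
zero (s+500): 500 + j25 → |·| = √(500²+25²) = √250625 ≈ 500.62, ∠ = arctan(25/500) ≈ 2.86°
pole (s+25): 25 + j25 → |·| = √(25²+25²) = √1250 ≈ 35.355, ∠ = arctan(25/25) ≈ 45.00°
pole at origin: |s| = 25, ∠ = 90.00° (in denominator)
∠G = 2.86° − 135.00° = -132.14°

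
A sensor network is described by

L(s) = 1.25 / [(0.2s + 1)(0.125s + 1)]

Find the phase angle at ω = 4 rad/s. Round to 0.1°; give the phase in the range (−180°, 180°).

-65.2°

At ω = 4 rad/s:
pole (1 + j4·0.2) = 1 + j0.8 → |·| ≈ 1.2806, ∠ ≈ 38.66°
pole (1 + j4·0.125) = 1 + j0.5 → |·| ≈ 1.118, ∠ ≈ 26.57°
∠L = (0°) − (38.66° + 26.57°) = -65.23°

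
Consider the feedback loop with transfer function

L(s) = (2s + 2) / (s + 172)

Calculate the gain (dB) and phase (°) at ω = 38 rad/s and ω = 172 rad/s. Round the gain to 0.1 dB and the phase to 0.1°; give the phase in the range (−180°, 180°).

Substitute s = j38:
Numerator: 2(j38) + 2 = 2 + j76
Denominator: (j38) + 172 = 172 + j38
|N| = √(2² + 76²) ≈ 76.026, ∠N ≈ 88.49°
|D| = √(172² + 38²) ≈ 176.15, ∠D ≈ 12.46°
|L| = 76.026 / 176.15 ≈ 0.4316
Gain = 20 log₁₀(0.4316) ≈ -7.30 dB
∠L = 88.49° − 12.46° = 76.03°

Substitute s = j172:
Numerator: 2(j172) + 2 = 2 + j344
Denominator: (j172) + 172 = 172 + j172
|N| = √(2² + 344²) ≈ 344.01, ∠N ≈ 89.67°
|D| = √(172² + 172²) ≈ 243.24, ∠D ≈ 45.00°
|L| = 344.01 / 243.24 ≈ 1.4143
Gain = 20 log₁₀(1.4143) ≈ 3.01 dB
∠L = 89.67° − 45.00° = 44.67°

ω = 38: -7.3 dB, 76.0°; ω = 172: 3.0 dB, 44.7°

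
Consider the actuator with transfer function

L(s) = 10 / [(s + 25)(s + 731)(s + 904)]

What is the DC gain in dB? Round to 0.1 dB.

-124.4 dB

L(0) = 10 / (25·731·904) ≈ 6.053e-07
20 log₁₀(6.053e-07) ≈ -124.36 dB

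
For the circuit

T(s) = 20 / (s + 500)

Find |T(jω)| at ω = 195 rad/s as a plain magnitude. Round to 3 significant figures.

Substitute s = j195:
Numerator: 20 = 20 + j0
Denominator: (j195) + 500 = 500 + j195
|N| = √(20² + 0²) ≈ 20, ∠N ≈ 0.00°
|D| = √(500² + 195²) ≈ 536.68, ∠D ≈ 21.31°
|T| = 20 / 536.68 ≈ 0.037266

0.0373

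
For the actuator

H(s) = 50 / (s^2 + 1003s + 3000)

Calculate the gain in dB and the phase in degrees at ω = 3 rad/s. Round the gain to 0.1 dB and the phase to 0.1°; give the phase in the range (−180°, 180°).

Substitute s = j3:
Numerator: 50 = 50 + j0
Denominator: (j3)^2 + 1003(j3) + 3000 = 2991 + j3009
|N| = √(50² + 0²) ≈ 50, ∠N ≈ 0.00°
|D| = √(2991² + 3009²) ≈ 4242.7, ∠D ≈ 45.17°
|H| = 50 / 4242.7 ≈ 0.011785
Gain = 20 log₁₀(0.011785) ≈ -38.57 dB
∠H = 0.00° − 45.17° = -45.17°

-38.6 dB, -45.2°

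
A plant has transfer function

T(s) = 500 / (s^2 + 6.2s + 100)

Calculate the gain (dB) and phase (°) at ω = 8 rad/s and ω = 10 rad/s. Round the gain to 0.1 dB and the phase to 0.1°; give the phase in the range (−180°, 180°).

ω = 8: 18.2 dB, -54.0°; ω = 10: 18.1 dB, -90.0°

At s = jω = j8:
quadratic: (j8)² + 6.2·j8 + 100 = 36 + j49.6 → |·| ≈ 61.288, ∠ ≈ 54.03°
|T| = 500 / 61.288 ≈ 8.1582
Gain = 20 log₁₀(8.1582) ≈ 18.23 dB
∠T = 0.00° − 54.03° = -54.03°

At s = jω = j10:
quadratic: (j10)² + 6.2·j10 + 100 = 0 + j62 → |·| ≈ 62, ∠ ≈ 90.00°
|T| = 500 / 62 ≈ 8.0645
Gain = 20 log₁₀(8.0645) ≈ 18.13 dB
∠T = 0.00° − 90.00° = -90.00°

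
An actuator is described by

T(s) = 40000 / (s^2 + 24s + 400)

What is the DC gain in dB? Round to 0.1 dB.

T(0) = 40000 / 400 = 100
20 log₁₀(100) ≈ 40.00 dB

40.0 dB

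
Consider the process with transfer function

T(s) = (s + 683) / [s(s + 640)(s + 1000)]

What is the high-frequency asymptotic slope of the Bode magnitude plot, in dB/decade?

Each pole contributes −20 dB/decade at high frequency; each zero contributes +20 dB/decade.
Net: 1 zero(s) − 3 pole(s) → -40 dB/decade.

-40 dB/decade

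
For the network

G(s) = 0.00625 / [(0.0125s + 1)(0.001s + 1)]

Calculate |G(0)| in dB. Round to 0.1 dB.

-44.1 dB

G(0) = 0.00625 · 1 / 1 = 0.00625
20 log₁₀(0.00625) ≈ -44.08 dB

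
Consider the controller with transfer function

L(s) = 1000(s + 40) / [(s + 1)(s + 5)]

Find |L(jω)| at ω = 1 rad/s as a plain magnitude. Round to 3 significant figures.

5.55e+03

At s = jω = j1:
zero (s+40): 40 + j1 → |·| = √(40²+1²) = √1601 ≈ 40.012, ∠ = arctan(1/40) ≈ 1.43°
pole (s+1): 1 + j1 → |·| = √(1²+1²) = √2 ≈ 1.4142, ∠ = arctan(1/1) ≈ 45.00°
pole (s+5): 5 + j1 → |·| = √(5²+1²) = √26 ≈ 5.099, ∠ = arctan(1/5) ≈ 11.31°
|L| = 1000 · 40.012 / 7.211 ≈ 5548.7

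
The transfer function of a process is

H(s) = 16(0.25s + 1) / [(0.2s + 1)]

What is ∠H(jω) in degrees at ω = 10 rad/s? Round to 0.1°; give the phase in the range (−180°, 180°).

4.8°

At ω = 10 rad/s:
zero (1 + j10·0.25) = 1 + j2.5 → |·| ≈ 2.6926, ∠ ≈ 68.20°
pole (1 + j10·0.2) = 1 + j2 → |·| ≈ 2.2361, ∠ ≈ 63.43°
∠H = (68.20°) − (63.43°) = 4.77°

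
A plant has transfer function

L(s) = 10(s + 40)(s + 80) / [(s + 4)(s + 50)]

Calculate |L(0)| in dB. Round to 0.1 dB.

44.1 dB

L(0) = 10·40·80 / (4·50) = 160
20 log₁₀(160) ≈ 44.08 dB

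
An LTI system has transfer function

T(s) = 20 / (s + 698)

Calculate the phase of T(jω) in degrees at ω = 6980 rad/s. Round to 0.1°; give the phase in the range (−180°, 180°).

Substitute s = j6980:
Numerator: 20 = 20 + j0
Denominator: (j6980) + 698 = 698 + j6980
|N| = √(20² + 0²) ≈ 20, ∠N ≈ 0.00°
|D| = √(698² + 6980²) ≈ 7014.8, ∠D ≈ 84.29°
∠T = 0.00° − 84.29° = -84.29°

-84.3°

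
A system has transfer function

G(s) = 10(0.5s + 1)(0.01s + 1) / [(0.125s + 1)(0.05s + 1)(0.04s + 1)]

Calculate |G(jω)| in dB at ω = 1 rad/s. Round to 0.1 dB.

20.9 dB

At ω = 1 rad/s:
zero (1 + j1·0.5) = 1 + j0.5 → |·| ≈ 1.118, ∠ ≈ 26.57°
zero (1 + j1·0.01) = 1 + j0.01 → |·| ≈ 1, ∠ ≈ 0.57°
pole (1 + j1·0.125) = 1 + j0.125 → |·| ≈ 1.0078, ∠ ≈ 7.13°
pole (1 + j1·0.05) = 1 + j0.05 → |·| ≈ 1.0012, ∠ ≈ 2.86°
pole (1 + j1·0.04) = 1 + j0.04 → |·| ≈ 1.0008, ∠ ≈ 2.29°
|G| = 10 · 1.118 · 1 / (1.0078 · 1.0012 · 1.0008) ≈ 11.071
Gain = 20 log₁₀(11.071) ≈ 20.88 dB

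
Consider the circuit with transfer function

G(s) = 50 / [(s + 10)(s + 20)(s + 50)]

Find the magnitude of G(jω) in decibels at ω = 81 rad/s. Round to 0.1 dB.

At s = jω = j81:
pole (s+10): 10 + j81 → |·| = √(10²+81²) = √6661 ≈ 81.615, ∠ = arctan(81/10) ≈ 82.96°
pole (s+20): 20 + j81 → |·| = √(20²+81²) = √6961 ≈ 83.433, ∠ = arctan(81/20) ≈ 76.13°
pole (s+50): 50 + j81 → |·| = √(50²+81²) = √9061 ≈ 95.189, ∠ = arctan(81/50) ≈ 58.31°
|G| = 50 / 6.4818e+05 ≈ 7.7139e-05
Gain = 20 log₁₀(7.7139e-05) ≈ -82.25 dB

-82.3 dB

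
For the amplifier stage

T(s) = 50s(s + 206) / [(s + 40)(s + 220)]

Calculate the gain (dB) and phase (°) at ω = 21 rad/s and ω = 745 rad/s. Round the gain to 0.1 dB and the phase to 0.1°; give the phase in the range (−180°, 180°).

At s = jω = j21:
zero (s+206): 206 + j21 → |·| = √(206²+21²) = √42877 ≈ 207.07, ∠ = arctan(21/206) ≈ 5.82°
zero at origin: s = j21 → |·| = 21, ∠ = 90.00°
pole (s+40): 40 + j21 → |·| = √(40²+21²) = √2041 ≈ 45.177, ∠ = arctan(21/40) ≈ 27.70°
pole (s+220): 220 + j21 → |·| = √(220²+21²) = √48841 ≈ 221, ∠ = arctan(21/220) ≈ 5.45°
|T| = 50 · 4348.5 / 9984.1 ≈ 21.777
Gain = 20 log₁₀(21.777) ≈ 26.76 dB
∠T = 95.82° − 33.15° = 62.67°

At s = jω = j745:
zero (s+206): 206 + j745 → |·| = √(206²+745²) = √597461 ≈ 772.96, ∠ = arctan(745/206) ≈ 74.54°
zero at origin: s = j745 → |·| = 745, ∠ = 90.00°
pole (s+40): 40 + j745 → |·| = √(40²+745²) = √556625 ≈ 746.07, ∠ = arctan(745/40) ≈ 86.93°
pole (s+220): 220 + j745 → |·| = √(220²+745²) = √603425 ≈ 776.8, ∠ = arctan(745/220) ≈ 73.55°
|T| = 50 · 5.7586e+05 / 5.7955e+05 ≈ 49.682
Gain = 20 log₁₀(49.682) ≈ 33.92 dB
∠T = 164.54° − 160.48° = 4.06°

ω = 21: 26.8 dB, 62.7°; ω = 745: 33.9 dB, 4.1°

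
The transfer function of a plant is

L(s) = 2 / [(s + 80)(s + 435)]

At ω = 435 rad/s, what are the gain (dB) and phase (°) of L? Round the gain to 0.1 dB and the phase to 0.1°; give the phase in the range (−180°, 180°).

-102.7 dB, -124.6°

At s = jω = j435:
pole (s+80): 80 + j435 → |·| = √(80²+435²) = √195625 ≈ 442.3, ∠ = arctan(435/80) ≈ 79.58°
pole (s+435): 435 + j435 → |·| = √(435²+435²) = √378450 ≈ 615.18, ∠ = arctan(435/435) ≈ 45.00°
|L| = 2 / 2.7209e+05 ≈ 7.3505e-06
Gain = 20 log₁₀(7.3505e-06) ≈ -102.67 dB
∠L = 0.00° − 124.58° = -124.58°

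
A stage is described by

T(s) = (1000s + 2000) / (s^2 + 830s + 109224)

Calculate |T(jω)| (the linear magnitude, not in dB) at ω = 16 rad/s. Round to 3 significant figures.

0.147

Substitute s = j16:
Numerator: 1000(j16) + 2000 = 2000 + j16000
Denominator: (j16)^2 + 830(j16) + 109224 = 108968 + j13280
|N| = √(2000² + 16000²) ≈ 16125, ∠N ≈ 82.87°
|D| = √(108968² + 13280²) ≈ 1.0977e+05, ∠D ≈ 6.95°
|T| = 16125 / 1.0977e+05 ≈ 0.1469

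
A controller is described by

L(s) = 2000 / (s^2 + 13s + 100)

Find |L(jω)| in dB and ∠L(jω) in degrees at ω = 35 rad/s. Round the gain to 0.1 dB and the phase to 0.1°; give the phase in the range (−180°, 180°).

At s = jω = j35:
quadratic: (j35)² + 13·j35 + 100 = -1125 + j455 → |·| ≈ 1213.5, ∠ ≈ 157.98°
|L| = 2000 / 1213.5 ≈ 1.6481
Gain = 20 log₁₀(1.6481) ≈ 4.34 dB
∠L = 0.00° − 157.98° = -157.98°

4.3 dB, -158.0°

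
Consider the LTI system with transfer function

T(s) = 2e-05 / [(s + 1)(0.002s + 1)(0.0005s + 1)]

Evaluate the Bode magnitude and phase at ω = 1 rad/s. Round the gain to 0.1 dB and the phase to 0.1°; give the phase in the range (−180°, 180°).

At ω = 1 rad/s:
pole (1 + j1·1) = 1 + j1 → |·| ≈ 1.4142, ∠ ≈ 45.00°
pole (1 + j1·0.002) = 1 + j0.002 → |·| ≈ 1, ∠ ≈ 0.11°
pole (1 + j1·0.0005) = 1 + j0.0005 → |·| ≈ 1, ∠ ≈ 0.03°
|T| = 2e-05 · 1 / (1.4142 · 1 · 1) ≈ 1.4142e-05
Gain = 20 log₁₀(1.4142e-05) ≈ -96.99 dB
∠T = (0°) − (45.00° + 0.11° + 0.03°) = -45.14°

-97.0 dB, -45.1°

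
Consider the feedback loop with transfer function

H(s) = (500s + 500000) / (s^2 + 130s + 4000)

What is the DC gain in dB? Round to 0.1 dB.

H(0) = 500000 / 4000 = 125
20 log₁₀(125) ≈ 41.94 dB

41.9 dB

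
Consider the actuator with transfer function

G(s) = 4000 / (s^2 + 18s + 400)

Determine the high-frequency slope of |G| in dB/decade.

-40 dB/decade

Each pole contributes −20 dB/decade at high frequency; each zero contributes +20 dB/decade.
Net: 0 zero(s) − 2 pole(s) → -40 dB/decade.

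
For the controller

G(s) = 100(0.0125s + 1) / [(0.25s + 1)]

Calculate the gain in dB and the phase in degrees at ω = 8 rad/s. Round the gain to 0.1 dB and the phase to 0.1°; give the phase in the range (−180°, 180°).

At ω = 8 rad/s:
zero (1 + j8·0.0125) = 1 + j0.1 → |·| ≈ 1.005, ∠ ≈ 5.71°
pole (1 + j8·0.25) = 1 + j2 → |·| ≈ 2.2361, ∠ ≈ 63.43°
|G| = 100 · 1.005 / (2.2361) ≈ 44.944
Gain = 20 log₁₀(44.944) ≈ 33.05 dB
∠G = (5.71°) − (63.43°) = -57.72°

33.1 dB, -57.7°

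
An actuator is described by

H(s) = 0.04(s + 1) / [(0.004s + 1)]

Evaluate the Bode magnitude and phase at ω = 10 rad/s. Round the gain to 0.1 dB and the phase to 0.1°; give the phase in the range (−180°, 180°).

-7.9 dB, 82.0°

At ω = 10 rad/s:
zero (1 + j10·1) = 1 + j10 → |·| ≈ 10.05, ∠ ≈ 84.29°
pole (1 + j10·0.004) = 1 + j0.04 → |·| ≈ 1.0008, ∠ ≈ 2.29°
|H| = 0.04 · 10.05 / (1.0008) ≈ 0.40168
Gain = 20 log₁₀(0.40168) ≈ -7.92 dB
∠H = (84.29°) − (2.29°) = 82.00°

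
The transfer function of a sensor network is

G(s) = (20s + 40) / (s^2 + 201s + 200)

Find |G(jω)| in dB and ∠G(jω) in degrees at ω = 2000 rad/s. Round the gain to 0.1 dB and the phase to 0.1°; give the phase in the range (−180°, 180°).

-40.0 dB, -84.3°

Substitute s = j2000:
Numerator: 20(j2000) + 40 = 40 + j40000
Denominator: (j2000)^2 + 201(j2000) + 200 = -3999800 + j402000
|N| = √(40² + 40000²) ≈ 40000, ∠N ≈ 89.94°
|D| = √(3999800² + 402000²) ≈ 4.02e+06, ∠D ≈ 174.26°
|G| = 40000 / 4.02e+06 ≈ 0.0099502
Gain = 20 log₁₀(0.0099502) ≈ -40.04 dB
∠G = 89.94° − 174.26° = -84.32°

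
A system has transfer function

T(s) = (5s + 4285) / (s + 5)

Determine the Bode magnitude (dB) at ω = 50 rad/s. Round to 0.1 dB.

Substitute s = j50:
Numerator: 5(j50) + 4285 = 4285 + j250
Denominator: (j50) + 5 = 5 + j50
|N| = √(4285² + 250²) ≈ 4292.3, ∠N ≈ 3.34°
|D| = √(5² + 50²) ≈ 50.249, ∠D ≈ 84.29°
|T| = 4292.3 / 50.249 ≈ 85.421
Gain = 20 log₁₀(85.421) ≈ 38.63 dB

38.6 dB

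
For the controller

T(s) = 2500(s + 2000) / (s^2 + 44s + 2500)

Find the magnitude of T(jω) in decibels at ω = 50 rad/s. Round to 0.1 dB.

At s = jω = j50:
zero (s+2000): 2000 + j50 → |·| = √(2000²+50²) = √4002500 ≈ 2000.6, ∠ = arctan(50/2000) ≈ 1.43°
quadratic: (j50)² + 44·j50 + 2500 = 0 + j2200 → |·| ≈ 2200, ∠ ≈ 90.00°
|T| = 2500 · 2000.6 / 2200 ≈ 2273.4
Gain = 20 log₁₀(2273.4) ≈ 67.13 dB

67.1 dB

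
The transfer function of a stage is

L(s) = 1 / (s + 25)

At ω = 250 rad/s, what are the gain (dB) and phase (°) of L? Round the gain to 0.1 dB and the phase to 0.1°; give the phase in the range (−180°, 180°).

-48.0 dB, -84.3°

At s = jω = j250:
pole (s+25): 25 + j250 → |·| = √(25²+250²) = √63125 ≈ 251.25, ∠ = arctan(250/25) ≈ 84.29°
|L| = 1 / 251.25 ≈ 0.0039801
Gain = 20 log₁₀(0.0039801) ≈ -48.00 dB
∠L = 0.00° − 84.29° = -84.29°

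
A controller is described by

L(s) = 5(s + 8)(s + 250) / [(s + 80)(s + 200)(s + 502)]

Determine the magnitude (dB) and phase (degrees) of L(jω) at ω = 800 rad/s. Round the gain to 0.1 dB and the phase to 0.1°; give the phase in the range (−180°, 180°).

-45.4 dB, -56.1°

At s = jω = j800:
zero (s+8): 8 + j800 → |·| = √(8²+800²) = √640064 ≈ 800.04, ∠ = arctan(800/8) ≈ 89.43°
zero (s+250): 250 + j800 → |·| = √(250²+800²) = √702500 ≈ 838.15, ∠ = arctan(800/250) ≈ 72.65°
pole (s+80): 80 + j800 → |·| = √(80²+800²) = √646400 ≈ 803.99, ∠ = arctan(800/80) ≈ 84.29°
pole (s+200): 200 + j800 → |·| = √(200²+800²) = √680000 ≈ 824.62, ∠ = arctan(800/200) ≈ 75.96°
pole (s+502): 502 + j800 → |·| = √(502²+800²) = √892004 ≈ 944.46, ∠ = arctan(800/502) ≈ 57.89°
|L| = 5 · 6.7055e+05 / 6.2616e+08 ≈ 0.0053545
Gain = 20 log₁₀(0.0053545) ≈ -45.43 dB
∠L = 162.08° − 218.14° = -56.06°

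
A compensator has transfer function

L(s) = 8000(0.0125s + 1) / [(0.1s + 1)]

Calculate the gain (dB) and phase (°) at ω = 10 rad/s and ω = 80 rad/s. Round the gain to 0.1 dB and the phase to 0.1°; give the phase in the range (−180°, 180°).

At ω = 10 rad/s:
zero (1 + j10·0.0125) = 1 + j0.125 → |·| ≈ 1.0078, ∠ ≈ 7.13°
pole (1 + j10·0.1) = 1 + j1 → |·| ≈ 1.4142, ∠ ≈ 45.00°
|L| = 8000 · 1.0078 / (1.4142) ≈ 5701
Gain = 20 log₁₀(5701) ≈ 75.12 dB
∠L = (7.13°) − (45.00°) = -37.87°

At ω = 80 rad/s:
zero (1 + j80·0.0125) = 1 + j1 → |·| ≈ 1.4142, ∠ ≈ 45.00°
pole (1 + j80·0.1) = 1 + j8 → |·| ≈ 8.0623, ∠ ≈ 82.87°
|L| = 8000 · 1.4142 / (8.0623) ≈ 1403.3
Gain = 20 log₁₀(1403.3) ≈ 62.94 dB
∠L = (45.00°) − (82.87°) = -37.87°

ω = 10: 75.1 dB, -37.9°; ω = 80: 62.9 dB, -37.9°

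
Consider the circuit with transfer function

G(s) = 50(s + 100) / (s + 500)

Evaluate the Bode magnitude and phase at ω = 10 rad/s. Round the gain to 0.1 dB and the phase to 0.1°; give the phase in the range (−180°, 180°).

20.0 dB, 4.6°

At s = jω = j10:
zero (s+100): 100 + j10 → |·| = √(100²+10²) = √10100 ≈ 100.5, ∠ = arctan(10/100) ≈ 5.71°
pole (s+500): 500 + j10 → |·| = √(500²+10²) = √250100 ≈ 500.1, ∠ = arctan(10/500) ≈ 1.15°
|G| = 50 · 100.5 / 500.1 ≈ 10.048
Gain = 20 log₁₀(10.048) ≈ 20.04 dB
∠G = 5.71° − 1.15° = 4.56°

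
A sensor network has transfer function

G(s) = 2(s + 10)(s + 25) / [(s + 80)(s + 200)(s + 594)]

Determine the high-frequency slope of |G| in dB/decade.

Each pole contributes −20 dB/decade at high frequency; each zero contributes +20 dB/decade.
Net: 2 zero(s) − 3 pole(s) → -20 dB/decade.

-20 dB/decade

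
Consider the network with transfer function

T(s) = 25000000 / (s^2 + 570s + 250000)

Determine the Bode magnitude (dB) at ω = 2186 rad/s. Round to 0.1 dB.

14.5 dB

At s = jω = j2186:
quadratic: (j2186)² + 570·j2186 + 250000 = -4528596 + j1246020 → |·| ≈ 4.6969e+06, ∠ ≈ 164.62°
|T| = 25000000 / 4.6969e+06 ≈ 5.3227
Gain = 20 log₁₀(5.3227) ≈ 14.52 dB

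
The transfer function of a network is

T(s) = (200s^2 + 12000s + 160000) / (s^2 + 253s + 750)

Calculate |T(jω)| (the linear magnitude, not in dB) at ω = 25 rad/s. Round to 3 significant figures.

47.7

Substitute s = j25:
Numerator: 200(j25)^2 + 12000(j25) + 160000 = 35000 + j300000
Denominator: (j25)^2 + 253(j25) + 750 = 125 + j6325
|N| = √(35000² + 300000²) ≈ 3.0203e+05, ∠N ≈ 83.35°
|D| = √(125² + 6325²) ≈ 6326.2, ∠D ≈ 88.87°
|T| = 3.0203e+05 / 6326.2 ≈ 47.743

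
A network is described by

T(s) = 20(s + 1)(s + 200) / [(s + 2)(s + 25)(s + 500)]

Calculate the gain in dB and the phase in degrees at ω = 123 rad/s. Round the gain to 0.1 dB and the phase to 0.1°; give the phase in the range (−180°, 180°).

-22.8 dB, -60.3°

At s = jω = j123:
zero (s+1): 1 + j123 → |·| = √(1²+123²) = √15130 ≈ 123, ∠ = arctan(123/1) ≈ 89.53°
zero (s+200): 200 + j123 → |·| = √(200²+123²) = √55129 ≈ 234.8, ∠ = arctan(123/200) ≈ 31.59°
pole (s+2): 2 + j123 → |·| = √(2²+123²) = √15133 ≈ 123.02, ∠ = arctan(123/2) ≈ 89.07°
pole (s+25): 25 + j123 → |·| = √(25²+123²) = √15754 ≈ 125.51, ∠ = arctan(123/25) ≈ 78.51°
pole (s+500): 500 + j123 → |·| = √(500²+123²) = √265129 ≈ 514.91, ∠ = arctan(123/500) ≈ 13.82°
|T| = 20 · 28880 / 7.9503e+06 ≈ 0.072651
Gain = 20 log₁₀(0.072651) ≈ -22.78 dB
∠T = 121.12° − 181.40° = -60.28°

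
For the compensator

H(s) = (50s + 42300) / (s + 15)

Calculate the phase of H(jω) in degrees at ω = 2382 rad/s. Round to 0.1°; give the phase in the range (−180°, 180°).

Substitute s = j2382:
Numerator: 50(j2382) + 42300 = 42300 + j119100
Denominator: (j2382) + 15 = 15 + j2382
|N| = √(42300² + 119100²) ≈ 1.2639e+05, ∠N ≈ 70.45°
|D| = √(15² + 2382²) ≈ 2382, ∠D ≈ 89.64°
∠H = 70.45° − 89.64° = -19.19°

-19.2°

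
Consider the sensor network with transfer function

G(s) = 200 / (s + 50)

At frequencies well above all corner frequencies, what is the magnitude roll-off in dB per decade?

Each pole contributes −20 dB/decade at high frequency; each zero contributes +20 dB/decade.
Net: 0 zero(s) − 1 pole(s) → -20 dB/decade.

-20 dB/decade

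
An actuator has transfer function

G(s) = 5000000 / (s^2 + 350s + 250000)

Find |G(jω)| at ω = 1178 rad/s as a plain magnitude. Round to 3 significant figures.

4.13

At s = jω = j1178:
quadratic: (j1178)² + 350·j1178 + 250000 = -1137684 + j412300 → |·| ≈ 1.2101e+06, ∠ ≈ 160.08°
|G| = 5000000 / 1.2101e+06 ≈ 4.1319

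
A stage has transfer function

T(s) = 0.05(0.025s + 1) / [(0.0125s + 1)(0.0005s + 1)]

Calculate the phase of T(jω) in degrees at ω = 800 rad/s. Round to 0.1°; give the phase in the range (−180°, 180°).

-19.0°

At ω = 800 rad/s:
zero (1 + j800·0.025) = 1 + j20 → |·| ≈ 20.025, ∠ ≈ 87.14°
pole (1 + j800·0.0125) = 1 + j10 → |·| ≈ 10.05, ∠ ≈ 84.29°
pole (1 + j800·0.0005) = 1 + j0.4 → |·| ≈ 1.077, ∠ ≈ 21.80°
∠T = (87.14°) − (84.29° + 21.80°) = -18.95°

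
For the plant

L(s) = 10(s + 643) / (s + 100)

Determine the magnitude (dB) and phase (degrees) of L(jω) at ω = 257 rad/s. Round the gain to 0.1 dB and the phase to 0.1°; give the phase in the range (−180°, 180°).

At s = jω = j257:
zero (s+643): 643 + j257 → |·| = √(643²+257²) = √479498 ≈ 692.46, ∠ = arctan(257/643) ≈ 21.79°
pole (s+100): 100 + j257 → |·| = √(100²+257²) = √76049 ≈ 275.77, ∠ = arctan(257/100) ≈ 68.74°
|L| = 10 · 692.46 / 275.77 ≈ 25.11
Gain = 20 log₁₀(25.11) ≈ 28.00 dB
∠L = 21.79° − 68.74° = -46.95°

28.0 dB, -47.0°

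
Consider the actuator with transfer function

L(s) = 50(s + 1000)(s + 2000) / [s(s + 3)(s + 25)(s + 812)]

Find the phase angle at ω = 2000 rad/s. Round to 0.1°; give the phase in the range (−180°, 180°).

At s = jω = j2000:
zero (s+1000): 1000 + j2000 → |·| = √(1000²+2000²) = √5000000 ≈ 2236.1, ∠ = arctan(2000/1000) ≈ 63.43°
zero (s+2000): 2000 + j2000 → |·| = √(2000²+2000²) = √8000000 ≈ 2828.4, ∠ = arctan(2000/2000) ≈ 45.00°
pole (s+3): 3 + j2000 → |·| = √(3²+2000²) = √4000009 ≈ 2000, ∠ = arctan(2000/3) ≈ 89.91°
pole (s+25): 25 + j2000 → |·| = √(25²+2000²) = √4000625 ≈ 2000.2, ∠ = arctan(2000/25) ≈ 89.28°
pole (s+812): 812 + j2000 → |·| = √(812²+2000²) = √4659344 ≈ 2158.6, ∠ = arctan(2000/812) ≈ 67.90°
pole at origin: |s| = 2000, ∠ = 90.00° (in denominator)
∠L = 108.43° − 337.09° = -228.66° ≡ 131.34° (principal value)

131.3°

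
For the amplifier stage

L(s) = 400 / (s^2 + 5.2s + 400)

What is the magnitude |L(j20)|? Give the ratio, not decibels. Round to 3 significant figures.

3.85

At s = jω = j20:
quadratic: (j20)² + 5.2·j20 + 400 = 0 + j104 → |·| ≈ 104, ∠ ≈ 90.00°
|L| = 400 / 104 ≈ 3.8462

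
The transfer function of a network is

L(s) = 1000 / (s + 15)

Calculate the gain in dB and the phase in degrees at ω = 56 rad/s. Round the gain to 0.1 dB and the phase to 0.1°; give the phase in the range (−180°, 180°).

Substitute s = j56:
Numerator: 1000 = 1000 + j0
Denominator: (j56) + 15 = 15 + j56
|N| = √(1000² + 0²) ≈ 1000, ∠N ≈ 0.00°
|D| = √(15² + 56²) ≈ 57.974, ∠D ≈ 75.00°
|L| = 1000 / 57.974 ≈ 17.249
Gain = 20 log₁₀(17.249) ≈ 24.74 dB
∠L = 0.00° − 75.00° = -75.00°

24.7 dB, -75.0°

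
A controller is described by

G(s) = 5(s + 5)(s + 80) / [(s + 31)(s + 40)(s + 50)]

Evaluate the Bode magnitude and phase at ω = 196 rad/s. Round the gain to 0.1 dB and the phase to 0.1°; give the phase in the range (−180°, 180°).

-31.8 dB, -78.8°

At s = jω = j196:
zero (s+5): 5 + j196 → |·| = √(5²+196²) = √38441 ≈ 196.06, ∠ = arctan(196/5) ≈ 88.54°
zero (s+80): 80 + j196 → |·| = √(80²+196²) = √44816 ≈ 211.7, ∠ = arctan(196/80) ≈ 67.80°
pole (s+31): 31 + j196 → |·| = √(31²+196²) = √39377 ≈ 198.44, ∠ = arctan(196/31) ≈ 81.01°
pole (s+40): 40 + j196 → |·| = √(40²+196²) = √40016 ≈ 200.04, ∠ = arctan(196/40) ≈ 78.47°
pole (s+50): 50 + j196 → |·| = √(50²+196²) = √40916 ≈ 202.28, ∠ = arctan(196/50) ≈ 75.69°
|G| = 5 · 41506 / 8.0297e+06 ≈ 0.025845
Gain = 20 log₁₀(0.025845) ≈ -31.75 dB
∠G = 156.34° − 235.17° = -78.83°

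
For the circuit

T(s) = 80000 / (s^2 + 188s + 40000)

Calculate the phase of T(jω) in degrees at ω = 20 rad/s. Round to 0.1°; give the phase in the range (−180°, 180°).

-5.4°

At s = jω = j20:
quadratic: (j20)² + 188·j20 + 40000 = 39600 + j3760 → |·| ≈ 39778, ∠ ≈ 5.42°
∠T = 0.00° − 5.42° = -5.42°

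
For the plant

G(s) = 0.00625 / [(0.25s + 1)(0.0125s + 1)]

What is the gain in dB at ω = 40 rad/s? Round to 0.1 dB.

At ω = 40 rad/s:
pole (1 + j40·0.25) = 1 + j10 → |·| ≈ 10.05, ∠ ≈ 84.29°
pole (1 + j40·0.0125) = 1 + j0.5 → |·| ≈ 1.118, ∠ ≈ 26.57°
|G| = 0.00625 · 1 / (10.05 · 1.118) ≈ 0.00055625
Gain = 20 log₁₀(0.00055625) ≈ -65.09 dB

-65.1 dB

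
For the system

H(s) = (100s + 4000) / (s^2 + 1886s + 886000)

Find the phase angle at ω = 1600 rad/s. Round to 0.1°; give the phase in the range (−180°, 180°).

-30.5°

Substitute s = j1600:
Numerator: 100(j1600) + 4000 = 4000 + j160000
Denominator: (j1600)^2 + 1886(j1600) + 886000 = -1674000 + j3017600
|N| = √(4000² + 160000²) ≈ 1.6005e+05, ∠N ≈ 88.57°
|D| = √(1674000² + 3017600²) ≈ 3.4508e+06, ∠D ≈ 119.02°
∠H = 88.57° − 119.02° = -30.45°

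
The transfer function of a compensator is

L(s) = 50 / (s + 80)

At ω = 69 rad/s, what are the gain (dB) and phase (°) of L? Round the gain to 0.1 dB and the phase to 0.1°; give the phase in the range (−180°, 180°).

At s = jω = j69:
pole (s+80): 80 + j69 → |·| = √(80²+69²) = √11161 ≈ 105.65, ∠ = arctan(69/80) ≈ 40.78°
|L| = 50 / 105.65 ≈ 0.47326
Gain = 20 log₁₀(0.47326) ≈ -6.50 dB
∠L = 0.00° − 40.78° = -40.78°

-6.5 dB, -40.8°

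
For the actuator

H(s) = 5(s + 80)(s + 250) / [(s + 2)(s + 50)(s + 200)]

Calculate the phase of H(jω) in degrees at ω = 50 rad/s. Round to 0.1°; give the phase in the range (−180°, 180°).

-103.4°

At s = jω = j50:
zero (s+80): 80 + j50 → |·| = √(80²+50²) = √8900 ≈ 94.34, ∠ = arctan(50/80) ≈ 32.01°
zero (s+250): 250 + j50 → |·| = √(250²+50²) = √65000 ≈ 254.95, ∠ = arctan(50/250) ≈ 11.31°
pole (s+2): 2 + j50 → |·| = √(2²+50²) = √2504 ≈ 50.04, ∠ = arctan(50/2) ≈ 87.71°
pole (s+50): 50 + j50 → |·| = √(50²+50²) = √5000 ≈ 70.711, ∠ = arctan(50/50) ≈ 45.00°
pole (s+200): 200 + j50 → |·| = √(200²+50²) = √42500 ≈ 206.16, ∠ = arctan(50/200) ≈ 14.04°
∠H = 43.32° − 146.75° = -103.43°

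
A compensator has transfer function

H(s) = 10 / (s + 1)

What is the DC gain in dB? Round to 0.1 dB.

H(0) = 10 / (1) = 10
20 log₁₀(10) ≈ 20.00 dB

20.0 dB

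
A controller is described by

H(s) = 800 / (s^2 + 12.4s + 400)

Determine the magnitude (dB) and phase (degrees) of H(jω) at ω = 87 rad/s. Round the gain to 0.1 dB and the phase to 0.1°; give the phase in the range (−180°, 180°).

-19.1 dB, -171.4°

At s = jω = j87:
quadratic: (j87)² + 12.4·j87 + 400 = -7169 + j1078.8 → |·| ≈ 7249.7, ∠ ≈ 171.44°
|H| = 800 / 7249.7 ≈ 0.11035
Gain = 20 log₁₀(0.11035) ≈ -19.14 dB
∠H = 0.00° − 171.44° = -171.44°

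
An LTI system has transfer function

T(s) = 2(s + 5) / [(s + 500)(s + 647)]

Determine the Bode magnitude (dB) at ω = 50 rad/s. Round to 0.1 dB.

-70.2 dB

At s = jω = j50:
zero (s+5): 5 + j50 → |·| = √(5²+50²) = √2525 ≈ 50.249, ∠ = arctan(50/5) ≈ 84.29°
pole (s+500): 500 + j50 → |·| = √(500²+50²) = √252500 ≈ 502.49, ∠ = arctan(50/500) ≈ 5.71°
pole (s+647): 647 + j50 → |·| = √(647²+50²) = √421109 ≈ 648.93, ∠ = arctan(50/647) ≈ 4.42°
|T| = 2 · 50.249 / 3.2608e+05 ≈ 0.0003082
Gain = 20 log₁₀(0.0003082) ≈ -70.22 dB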